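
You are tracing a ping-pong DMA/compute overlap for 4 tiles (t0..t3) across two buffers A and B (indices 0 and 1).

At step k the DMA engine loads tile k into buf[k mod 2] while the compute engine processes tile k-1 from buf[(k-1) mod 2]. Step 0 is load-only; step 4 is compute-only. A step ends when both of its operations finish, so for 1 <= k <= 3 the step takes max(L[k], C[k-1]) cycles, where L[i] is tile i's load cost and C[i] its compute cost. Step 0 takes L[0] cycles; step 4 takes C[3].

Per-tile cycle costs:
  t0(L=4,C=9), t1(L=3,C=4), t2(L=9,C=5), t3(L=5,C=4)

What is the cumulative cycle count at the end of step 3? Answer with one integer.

end_cycle[3] = 27

  0. 4=4c; end=4; A:t0 B:-
  1. max(3,9)=9c; end=13; A:t0 B:t1
  2. max(9,4)=9c; end=22; A:t2 B:t1
  3. max(5,5)=5c; end=27; A:t2 B:t3
  4. 4=4c; end=31; A:t2 B:t3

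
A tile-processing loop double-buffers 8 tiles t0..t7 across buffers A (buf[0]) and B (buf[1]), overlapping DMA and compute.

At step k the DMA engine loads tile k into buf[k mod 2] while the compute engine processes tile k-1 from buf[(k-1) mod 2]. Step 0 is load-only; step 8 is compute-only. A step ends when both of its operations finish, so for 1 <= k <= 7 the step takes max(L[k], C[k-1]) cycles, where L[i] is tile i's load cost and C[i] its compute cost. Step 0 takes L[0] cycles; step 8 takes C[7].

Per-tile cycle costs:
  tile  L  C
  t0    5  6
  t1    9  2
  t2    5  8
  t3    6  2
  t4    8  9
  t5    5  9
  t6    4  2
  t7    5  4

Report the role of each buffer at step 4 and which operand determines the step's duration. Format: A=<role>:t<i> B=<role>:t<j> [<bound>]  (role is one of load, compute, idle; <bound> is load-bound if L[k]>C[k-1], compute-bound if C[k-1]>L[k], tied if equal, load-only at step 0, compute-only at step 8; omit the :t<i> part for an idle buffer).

k=0 load=t0/5c comp=- wait=5 total=5
k=1 load=t1/9c comp=t0/6c wait=9 total=14
k=2 load=t2/5c comp=t1/2c wait=5 total=19
k=3 load=t3/6c comp=t2/8c wait=8 total=27
k=4 load=t4/8c comp=t3/2c wait=8 total=35
k=5 load=t5/5c comp=t4/9c wait=9 total=44
k=6 load=t6/4c comp=t5/9c wait=9 total=53
k=7 load=t7/5c comp=t6/2c wait=5 total=58
k=8 load=- comp=t7/4c wait=4 total=62

step 4: A=load:t4 B=compute:t3 [load-bound]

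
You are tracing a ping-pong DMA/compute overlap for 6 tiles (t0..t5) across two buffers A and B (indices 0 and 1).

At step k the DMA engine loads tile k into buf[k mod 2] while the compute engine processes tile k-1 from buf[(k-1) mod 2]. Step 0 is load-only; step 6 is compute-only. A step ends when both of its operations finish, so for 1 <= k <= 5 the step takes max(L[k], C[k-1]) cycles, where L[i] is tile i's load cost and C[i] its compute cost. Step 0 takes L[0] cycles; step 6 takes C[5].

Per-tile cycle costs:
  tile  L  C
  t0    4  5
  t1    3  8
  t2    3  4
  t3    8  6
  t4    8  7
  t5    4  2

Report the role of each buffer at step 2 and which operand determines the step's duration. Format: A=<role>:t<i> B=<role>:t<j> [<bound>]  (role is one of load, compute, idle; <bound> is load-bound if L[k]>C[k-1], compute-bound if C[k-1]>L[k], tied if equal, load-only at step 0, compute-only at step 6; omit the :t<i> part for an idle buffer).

k=0 load=t0/4c comp=- wait=4 total=4
k=1 load=t1/3c comp=t0/5c wait=5 total=9
k=2 load=t2/3c comp=t1/8c wait=8 total=17
k=3 load=t3/8c comp=t2/4c wait=8 total=25
k=4 load=t4/8c comp=t3/6c wait=8 total=33
k=5 load=t5/4c comp=t4/7c wait=7 total=40
k=6 load=- comp=t5/2c wait=2 total=42

step 2: A=load:t2 B=compute:t1 [compute-bound]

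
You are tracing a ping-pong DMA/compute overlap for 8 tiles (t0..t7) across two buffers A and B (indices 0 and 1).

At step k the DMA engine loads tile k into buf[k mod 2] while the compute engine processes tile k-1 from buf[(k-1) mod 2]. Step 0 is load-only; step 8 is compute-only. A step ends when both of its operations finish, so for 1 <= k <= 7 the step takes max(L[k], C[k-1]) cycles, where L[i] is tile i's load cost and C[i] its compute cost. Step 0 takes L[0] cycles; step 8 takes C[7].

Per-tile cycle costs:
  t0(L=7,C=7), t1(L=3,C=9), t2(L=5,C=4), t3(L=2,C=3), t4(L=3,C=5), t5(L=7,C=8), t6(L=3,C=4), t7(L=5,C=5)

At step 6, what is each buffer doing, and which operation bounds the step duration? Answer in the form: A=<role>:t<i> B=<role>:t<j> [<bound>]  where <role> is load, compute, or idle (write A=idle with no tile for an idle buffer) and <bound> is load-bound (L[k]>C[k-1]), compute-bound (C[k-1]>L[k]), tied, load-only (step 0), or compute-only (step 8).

step 6: A=load:t6 B=compute:t5 [compute-bound]

k=0 load=t0/7c comp=- wait=7 total=7
k=1 load=t1/3c comp=t0/7c wait=7 total=14
k=2 load=t2/5c comp=t1/9c wait=9 total=23
k=3 load=t3/2c comp=t2/4c wait=4 total=27
k=4 load=t4/3c comp=t3/3c wait=3 total=30
k=5 load=t5/7c comp=t4/5c wait=7 total=37
k=6 load=t6/3c comp=t5/8c wait=8 total=45
k=7 load=t7/5c comp=t6/4c wait=5 total=50
k=8 load=- comp=t7/5c wait=5 total=55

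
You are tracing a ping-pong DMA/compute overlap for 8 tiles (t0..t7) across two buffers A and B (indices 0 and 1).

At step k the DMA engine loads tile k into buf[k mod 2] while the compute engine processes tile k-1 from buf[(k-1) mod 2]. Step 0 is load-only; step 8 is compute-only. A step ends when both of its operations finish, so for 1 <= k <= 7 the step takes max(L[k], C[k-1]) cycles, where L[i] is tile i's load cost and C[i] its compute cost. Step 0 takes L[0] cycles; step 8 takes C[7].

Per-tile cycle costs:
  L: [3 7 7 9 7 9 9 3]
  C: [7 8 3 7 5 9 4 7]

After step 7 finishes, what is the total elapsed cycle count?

step 0: L[0]=3 → dur=3, Σ=3 | A=load:t0 B=idle [load-only]
step 1: L[1]=7 C[0]=7 → dur=7, Σ=10 | A=compute:t0 B=load:t1 [tied]
step 2: L[2]=7 C[1]=8 → dur=8, Σ=18 | A=load:t2 B=compute:t1 [compute-bound]
step 3: L[3]=9 C[2]=3 → dur=9, Σ=27 | A=compute:t2 B=load:t3 [load-bound]
step 4: L[4]=7 C[3]=7 → dur=7, Σ=34 | A=load:t4 B=compute:t3 [tied]
step 5: L[5]=9 C[4]=5 → dur=9, Σ=43 | A=compute:t4 B=load:t5 [load-bound]
step 6: L[6]=9 C[5]=9 → dur=9, Σ=52 | A=load:t6 B=compute:t5 [tied]
step 7: L[7]=3 C[6]=4 → dur=4, Σ=56 | A=compute:t6 B=load:t7 [compute-bound]
step 8: C[7]=7 → dur=7, Σ=63 | A=idle B=compute:t7 [compute-only]

end_cycle[7] = 56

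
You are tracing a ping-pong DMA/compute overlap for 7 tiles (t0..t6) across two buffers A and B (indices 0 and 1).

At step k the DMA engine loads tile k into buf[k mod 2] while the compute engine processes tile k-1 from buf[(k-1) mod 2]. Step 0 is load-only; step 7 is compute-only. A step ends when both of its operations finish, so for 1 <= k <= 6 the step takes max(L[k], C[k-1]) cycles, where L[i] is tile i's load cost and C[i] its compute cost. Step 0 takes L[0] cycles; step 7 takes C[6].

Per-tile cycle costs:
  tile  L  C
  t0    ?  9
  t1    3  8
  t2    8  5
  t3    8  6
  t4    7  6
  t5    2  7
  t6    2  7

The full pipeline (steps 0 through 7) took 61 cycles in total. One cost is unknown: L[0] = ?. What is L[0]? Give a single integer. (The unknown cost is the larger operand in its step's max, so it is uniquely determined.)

step 0 | dur = L[0]=? = L[0]  (unknown; binding)
step 1 | dur = max(L[1]=3, C[0]=9) = 9
step 2 | dur = max(L[2]=8, C[1]=8) = 8
step 3 | dur = max(L[3]=8, C[2]=5) = 8
step 4 | dur = max(L[4]=7, C[3]=6) = 7
step 5 | dur = max(L[5]=2, C[4]=6) = 6
step 6 | dur = max(L[6]=2, C[5]=7) = 7
step 7 | dur = C[6]=7 = 7
sum of known step durations = 52
dur[0] = total - known = 61 - 52 = 9
L[0] is the binding max in step 0, so L[0] = dur[0] = 9

L[0] = 9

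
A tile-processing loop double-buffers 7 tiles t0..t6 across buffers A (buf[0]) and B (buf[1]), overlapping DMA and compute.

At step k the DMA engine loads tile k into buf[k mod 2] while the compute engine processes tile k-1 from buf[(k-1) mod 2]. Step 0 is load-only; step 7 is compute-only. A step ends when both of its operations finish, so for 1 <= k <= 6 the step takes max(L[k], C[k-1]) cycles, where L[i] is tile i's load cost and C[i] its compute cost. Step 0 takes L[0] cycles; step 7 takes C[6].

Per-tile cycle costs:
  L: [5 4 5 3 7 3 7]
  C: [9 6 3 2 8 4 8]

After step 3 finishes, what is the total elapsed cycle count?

  0. 5=5c; end=5; A:t0 B:-
  1. max(4,9)=9c; end=14; A:t0 B:t1
  2. max(5,6)=6c; end=20; A:t2 B:t1
  3. max(3,3)=3c; end=23; A:t2 B:t3
  4. max(7,2)=7c; end=30; A:t4 B:t3
  5. max(3,8)=8c; end=38; A:t4 B:t5
  6. max(7,4)=7c; end=45; A:t6 B:t5
  7. 8=8c; end=53; A:t6 B:t5

end_cycle[3] = 23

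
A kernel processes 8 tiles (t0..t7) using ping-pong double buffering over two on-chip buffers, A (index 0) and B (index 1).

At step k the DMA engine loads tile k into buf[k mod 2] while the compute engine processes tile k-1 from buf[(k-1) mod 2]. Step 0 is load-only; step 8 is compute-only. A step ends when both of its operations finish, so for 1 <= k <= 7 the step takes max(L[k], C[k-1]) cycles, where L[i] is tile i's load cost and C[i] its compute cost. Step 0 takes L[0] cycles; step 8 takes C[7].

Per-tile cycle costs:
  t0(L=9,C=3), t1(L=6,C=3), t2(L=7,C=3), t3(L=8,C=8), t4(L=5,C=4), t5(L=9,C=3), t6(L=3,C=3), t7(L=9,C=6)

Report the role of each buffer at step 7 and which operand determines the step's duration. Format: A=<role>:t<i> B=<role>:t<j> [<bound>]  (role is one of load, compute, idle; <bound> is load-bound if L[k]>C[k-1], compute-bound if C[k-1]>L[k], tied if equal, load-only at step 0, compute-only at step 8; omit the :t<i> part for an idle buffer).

step 7: A=compute:t6 B=load:t7 [load-bound]

[0] DMA t0→A (9c) ∥ CU idle ⇒ 9c, clock 9
[1] DMA t1→B (6c) ∥ CU A:t0 (3c) ⇒ 6c, clock 15
[2] DMA t2→A (7c) ∥ CU B:t1 (3c) ⇒ 7c, clock 22
[3] DMA t3→B (8c) ∥ CU A:t2 (3c) ⇒ 8c, clock 30
[4] DMA t4→A (5c) ∥ CU B:t3 (8c) ⇒ 8c, clock 38
[5] DMA t5→B (9c) ∥ CU A:t4 (4c) ⇒ 9c, clock 47
[6] DMA t6→A (3c) ∥ CU B:t5 (3c) ⇒ 3c, clock 50
[7] DMA t7→B (9c) ∥ CU A:t6 (3c) ⇒ 9c, clock 59
[8] DMA idle ∥ CU B:t7 (6c) ⇒ 6c, clock 65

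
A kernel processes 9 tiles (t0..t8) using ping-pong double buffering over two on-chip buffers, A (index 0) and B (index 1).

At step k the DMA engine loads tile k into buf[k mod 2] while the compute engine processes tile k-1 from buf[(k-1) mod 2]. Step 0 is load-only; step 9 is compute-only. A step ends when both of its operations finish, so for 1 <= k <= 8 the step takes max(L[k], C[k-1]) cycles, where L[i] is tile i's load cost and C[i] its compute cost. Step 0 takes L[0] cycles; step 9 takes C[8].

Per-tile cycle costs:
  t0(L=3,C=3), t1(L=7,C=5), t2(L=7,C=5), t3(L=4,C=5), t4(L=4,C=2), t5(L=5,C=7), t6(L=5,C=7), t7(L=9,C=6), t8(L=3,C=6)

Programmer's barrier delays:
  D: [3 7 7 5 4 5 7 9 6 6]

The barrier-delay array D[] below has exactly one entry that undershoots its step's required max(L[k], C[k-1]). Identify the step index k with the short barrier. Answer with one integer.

hazard at step 4

[0] required=L[0]=3=3 vs D=3 ok
[1] required=max(L[1]=7,C[0]=3)=7 vs D=7 ok
[2] required=max(L[2]=7,C[1]=5)=7 vs D=7 ok
[3] required=max(L[3]=4,C[2]=5)=5 vs D=5 ok
[4] required=max(L[4]=4,C[3]=5)=5 vs D=4 SHORT
[5] required=max(L[5]=5,C[4]=2)=5 vs D=5 ok
[6] required=max(L[6]=5,C[5]=7)=7 vs D=7 ok
[7] required=max(L[7]=9,C[6]=7)=9 vs D=9 ok
[8] required=max(L[8]=3,C[7]=6)=6 vs D=6 ok
[9] required=C[8]=6=6 vs D=6 ok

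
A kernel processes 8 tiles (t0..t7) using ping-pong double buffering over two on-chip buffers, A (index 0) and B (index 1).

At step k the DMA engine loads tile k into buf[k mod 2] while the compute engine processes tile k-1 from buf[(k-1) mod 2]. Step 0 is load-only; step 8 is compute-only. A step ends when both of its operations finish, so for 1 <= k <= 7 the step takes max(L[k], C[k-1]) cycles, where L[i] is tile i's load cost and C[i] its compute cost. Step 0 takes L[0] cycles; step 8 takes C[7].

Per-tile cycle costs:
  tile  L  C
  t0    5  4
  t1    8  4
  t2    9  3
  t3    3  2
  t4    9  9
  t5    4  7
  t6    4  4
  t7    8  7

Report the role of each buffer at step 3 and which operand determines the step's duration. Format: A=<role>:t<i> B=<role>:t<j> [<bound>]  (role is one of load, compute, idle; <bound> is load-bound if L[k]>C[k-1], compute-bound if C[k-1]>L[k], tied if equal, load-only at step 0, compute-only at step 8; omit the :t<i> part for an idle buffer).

step 0: L[0]=5 → dur=5, Σ=5 | A=load:t0 B=idle [load-only]
step 1: L[1]=8 C[0]=4 → dur=8, Σ=13 | A=compute:t0 B=load:t1 [load-bound]
step 2: L[2]=9 C[1]=4 → dur=9, Σ=22 | A=load:t2 B=compute:t1 [load-bound]
step 3: L[3]=3 C[2]=3 → dur=3, Σ=25 | A=compute:t2 B=load:t3 [tied]
step 4: L[4]=9 C[3]=2 → dur=9, Σ=34 | A=load:t4 B=compute:t3 [load-bound]
step 5: L[5]=4 C[4]=9 → dur=9, Σ=43 | A=compute:t4 B=load:t5 [compute-bound]
step 6: L[6]=4 C[5]=7 → dur=7, Σ=50 | A=load:t6 B=compute:t5 [compute-bound]
step 7: L[7]=8 C[6]=4 → dur=8, Σ=58 | A=compute:t6 B=load:t7 [load-bound]
step 8: C[7]=7 → dur=7, Σ=65 | A=idle B=compute:t7 [compute-only]

step 3: A=compute:t2 B=load:t3 [tied]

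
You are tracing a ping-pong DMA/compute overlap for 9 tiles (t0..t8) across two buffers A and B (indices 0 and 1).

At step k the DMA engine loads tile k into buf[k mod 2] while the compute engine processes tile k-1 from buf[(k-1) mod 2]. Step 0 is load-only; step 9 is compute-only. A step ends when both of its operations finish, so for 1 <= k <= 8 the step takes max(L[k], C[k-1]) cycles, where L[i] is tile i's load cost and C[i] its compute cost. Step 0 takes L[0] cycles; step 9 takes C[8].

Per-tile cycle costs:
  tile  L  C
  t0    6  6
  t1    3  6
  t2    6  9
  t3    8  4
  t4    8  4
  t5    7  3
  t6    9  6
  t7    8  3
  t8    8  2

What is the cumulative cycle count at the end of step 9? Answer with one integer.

step 0: L[0]=6 → dur=6, Σ=6 | A=load:t0 B=idle [load-only]
step 1: L[1]=3 C[0]=6 → dur=6, Σ=12 | A=compute:t0 B=load:t1 [compute-bound]
step 2: L[2]=6 C[1]=6 → dur=6, Σ=18 | A=load:t2 B=compute:t1 [tied]
step 3: L[3]=8 C[2]=9 → dur=9, Σ=27 | A=compute:t2 B=load:t3 [compute-bound]
step 4: L[4]=8 C[3]=4 → dur=8, Σ=35 | A=load:t4 B=compute:t3 [load-bound]
step 5: L[5]=7 C[4]=4 → dur=7, Σ=42 | A=compute:t4 B=load:t5 [load-bound]
step 6: L[6]=9 C[5]=3 → dur=9, Σ=51 | A=load:t6 B=compute:t5 [load-bound]
step 7: L[7]=8 C[6]=6 → dur=8, Σ=59 | A=compute:t6 B=load:t7 [load-bound]
step 8: L[8]=8 C[7]=3 → dur=8, Σ=67 | A=load:t8 B=compute:t7 [load-bound]
step 9: C[8]=2 → dur=2, Σ=69 | A=compute:t8 B=idle [compute-only]

end_cycle[9] = 69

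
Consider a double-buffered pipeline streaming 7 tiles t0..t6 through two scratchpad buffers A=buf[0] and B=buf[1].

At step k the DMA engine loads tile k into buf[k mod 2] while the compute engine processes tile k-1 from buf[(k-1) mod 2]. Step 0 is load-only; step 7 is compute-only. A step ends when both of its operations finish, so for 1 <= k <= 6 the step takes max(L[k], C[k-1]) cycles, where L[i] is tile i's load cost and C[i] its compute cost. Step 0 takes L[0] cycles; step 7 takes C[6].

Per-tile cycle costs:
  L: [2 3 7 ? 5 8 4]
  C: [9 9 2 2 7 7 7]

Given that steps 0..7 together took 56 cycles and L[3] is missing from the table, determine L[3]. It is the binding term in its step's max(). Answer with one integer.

step 0 → dur = L[0]=2 = 2
step 1 → dur = max(L[1]=3, C[0]=9) = 9
step 2 → dur = max(L[2]=7, C[1]=9) = 9
step 3 → dur = max(L[3]=?, C[2]=2) = L[3]  (unknown; binding)
step 4 → dur = max(L[4]=5, C[3]=2) = 5
step 5 → dur = max(L[5]=8, C[4]=7) = 8
step 6 → dur = max(L[6]=4, C[5]=7) = 7
step 7 → dur = C[6]=7 = 7
sum of known step durations = 47
dur[3] = total - known = 56 - 47 = 9
L[3] is the binding max in step 3, so L[3] = dur[3] = 9

L[3] = 9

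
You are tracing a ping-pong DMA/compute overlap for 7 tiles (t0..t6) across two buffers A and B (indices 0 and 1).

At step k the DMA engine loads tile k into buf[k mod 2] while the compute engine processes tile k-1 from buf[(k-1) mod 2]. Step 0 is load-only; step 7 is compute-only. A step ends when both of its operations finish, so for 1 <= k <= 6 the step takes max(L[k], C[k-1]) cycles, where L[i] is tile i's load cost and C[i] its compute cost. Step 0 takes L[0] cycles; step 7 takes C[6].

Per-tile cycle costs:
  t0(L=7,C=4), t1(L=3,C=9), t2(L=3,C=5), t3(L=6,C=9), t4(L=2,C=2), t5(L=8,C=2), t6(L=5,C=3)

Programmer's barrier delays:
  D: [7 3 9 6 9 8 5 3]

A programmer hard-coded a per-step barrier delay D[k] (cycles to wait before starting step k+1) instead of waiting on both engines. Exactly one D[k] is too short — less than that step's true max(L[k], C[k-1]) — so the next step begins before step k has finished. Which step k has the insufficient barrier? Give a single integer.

step 0: need L[0]=7 = 7; D[0]=7 ok
step 1: need max(L[1]=3,C[0]=4) = 4; D[1]=3 SHORT
step 2: need max(L[2]=3,C[1]=9) = 9; D[2]=9 ok
step 3: need max(L[3]=6,C[2]=5) = 6; D[3]=6 ok
step 4: need max(L[4]=2,C[3]=9) = 9; D[4]=9 ok
step 5: need max(L[5]=8,C[4]=2) = 8; D[5]=8 ok
step 6: need max(L[6]=5,C[5]=2) = 5; D[6]=5 ok
step 7: need C[6]=3 = 3; D[7]=3 ok

hazard at step 1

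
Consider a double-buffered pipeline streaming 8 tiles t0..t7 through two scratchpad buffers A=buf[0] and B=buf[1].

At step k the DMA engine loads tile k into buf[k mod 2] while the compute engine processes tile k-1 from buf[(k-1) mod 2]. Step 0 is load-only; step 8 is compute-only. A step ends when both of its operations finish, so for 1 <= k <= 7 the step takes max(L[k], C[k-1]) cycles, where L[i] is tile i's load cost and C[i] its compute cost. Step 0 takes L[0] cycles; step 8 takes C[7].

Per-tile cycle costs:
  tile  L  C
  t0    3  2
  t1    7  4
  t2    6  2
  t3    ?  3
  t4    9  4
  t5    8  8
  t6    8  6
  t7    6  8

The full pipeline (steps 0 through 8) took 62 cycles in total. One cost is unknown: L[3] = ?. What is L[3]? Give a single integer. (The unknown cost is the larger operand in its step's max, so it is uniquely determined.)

L[3] = 7

step 0 | dur = L[0]=3 = 3
step 1 | dur = max(L[1]=7, C[0]=2) = 7
step 2 | dur = max(L[2]=6, C[1]=4) = 6
step 3 | dur = max(L[3]=?, C[2]=2) = L[3]  (unknown; binding)
step 4 | dur = max(L[4]=9, C[3]=3) = 9
step 5 | dur = max(L[5]=8, C[4]=4) = 8
step 6 | dur = max(L[6]=8, C[5]=8) = 8
step 7 | dur = max(L[7]=6, C[6]=6) = 6
step 8 | dur = C[7]=8 = 8
sum of known step durations = 55
dur[3] = total - known = 62 - 55 = 7
L[3] is the binding max in step 3, so L[3] = dur[3] = 7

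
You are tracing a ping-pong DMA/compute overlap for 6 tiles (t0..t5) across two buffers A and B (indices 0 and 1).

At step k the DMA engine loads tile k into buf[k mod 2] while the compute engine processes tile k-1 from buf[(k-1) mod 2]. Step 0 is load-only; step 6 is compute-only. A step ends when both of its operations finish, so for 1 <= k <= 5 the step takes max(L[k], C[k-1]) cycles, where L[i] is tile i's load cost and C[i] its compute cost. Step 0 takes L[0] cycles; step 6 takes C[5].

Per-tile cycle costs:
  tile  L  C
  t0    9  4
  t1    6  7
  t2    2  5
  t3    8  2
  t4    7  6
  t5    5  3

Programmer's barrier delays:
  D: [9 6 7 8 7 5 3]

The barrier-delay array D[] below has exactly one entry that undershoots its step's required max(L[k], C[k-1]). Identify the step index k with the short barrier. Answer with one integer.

hazard at step 5

k=0 barrier L[0]=9→9c, D[0]=9 ok
k=1 barrier max(L[1]=6,C[0]=4)→6c, D[1]=6 ok
k=2 barrier max(L[2]=2,C[1]=7)→7c, D[2]=7 ok
k=3 barrier max(L[3]=8,C[2]=5)→8c, D[3]=8 ok
k=4 barrier max(L[4]=7,C[3]=2)→7c, D[4]=7 ok
k=5 barrier max(L[5]=5,C[4]=6)→6c, D[5]=5 SHORT
k=6 barrier C[5]=3→3c, D[6]=3 ok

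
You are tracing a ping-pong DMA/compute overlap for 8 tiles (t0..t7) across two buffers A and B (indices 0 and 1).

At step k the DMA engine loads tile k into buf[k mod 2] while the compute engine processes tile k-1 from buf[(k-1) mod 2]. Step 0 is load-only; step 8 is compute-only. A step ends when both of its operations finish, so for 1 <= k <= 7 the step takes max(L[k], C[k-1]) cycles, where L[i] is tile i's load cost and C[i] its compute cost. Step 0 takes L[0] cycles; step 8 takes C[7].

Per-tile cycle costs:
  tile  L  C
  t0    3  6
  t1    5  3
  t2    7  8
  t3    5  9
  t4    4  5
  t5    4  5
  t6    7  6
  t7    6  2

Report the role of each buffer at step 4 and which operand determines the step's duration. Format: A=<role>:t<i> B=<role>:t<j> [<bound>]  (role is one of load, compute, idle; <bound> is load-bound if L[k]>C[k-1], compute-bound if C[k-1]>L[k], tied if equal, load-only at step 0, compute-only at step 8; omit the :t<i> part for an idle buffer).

step 4: A=load:t4 B=compute:t3 [compute-bound]

  0. 3=3c; end=3; A:t0 B:-
  1. max(5,6)=6c; end=9; A:t0 B:t1
  2. max(7,3)=7c; end=16; A:t2 B:t1
  3. max(5,8)=8c; end=24; A:t2 B:t3
  4. max(4,9)=9c; end=33; A:t4 B:t3
  5. max(4,5)=5c; end=38; A:t4 B:t5
  6. max(7,5)=7c; end=45; A:t6 B:t5
  7. max(6,6)=6c; end=51; A:t6 B:t7
  8. 2=2c; end=53; A:t6 B:t7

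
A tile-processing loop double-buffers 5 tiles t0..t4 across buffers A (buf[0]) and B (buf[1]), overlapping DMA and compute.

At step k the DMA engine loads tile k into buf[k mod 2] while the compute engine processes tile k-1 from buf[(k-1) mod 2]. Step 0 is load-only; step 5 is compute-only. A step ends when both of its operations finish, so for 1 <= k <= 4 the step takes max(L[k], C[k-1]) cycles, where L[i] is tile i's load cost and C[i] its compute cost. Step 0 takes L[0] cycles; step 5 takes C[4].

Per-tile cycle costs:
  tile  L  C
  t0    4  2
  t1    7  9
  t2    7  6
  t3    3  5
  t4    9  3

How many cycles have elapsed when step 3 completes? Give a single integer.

end_cycle[3] = 26

  0. 4=4c; end=4; A:t0 B:-
  1. max(7,2)=7c; end=11; A:t0 B:t1
  2. max(7,9)=9c; end=20; A:t2 B:t1
  3. max(3,6)=6c; end=26; A:t2 B:t3
  4. max(9,5)=9c; end=35; A:t4 B:t3
  5. 3=3c; end=38; A:t4 B:t3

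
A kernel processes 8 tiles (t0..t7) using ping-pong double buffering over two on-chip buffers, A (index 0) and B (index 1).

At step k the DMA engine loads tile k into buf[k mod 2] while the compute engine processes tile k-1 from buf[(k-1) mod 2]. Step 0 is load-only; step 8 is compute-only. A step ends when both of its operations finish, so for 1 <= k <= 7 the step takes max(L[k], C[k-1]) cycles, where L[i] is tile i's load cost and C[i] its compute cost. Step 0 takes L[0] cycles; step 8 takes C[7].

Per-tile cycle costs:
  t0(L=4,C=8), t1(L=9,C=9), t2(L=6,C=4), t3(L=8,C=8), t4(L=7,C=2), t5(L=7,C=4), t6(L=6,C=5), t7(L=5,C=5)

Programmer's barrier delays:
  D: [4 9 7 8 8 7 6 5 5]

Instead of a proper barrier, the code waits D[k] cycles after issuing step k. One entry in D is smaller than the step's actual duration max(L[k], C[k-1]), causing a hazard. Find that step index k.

hazard at step 2

k=0 barrier L[0]=4→4c, D[0]=4 ok
k=1 barrier max(L[1]=9,C[0]=8)→9c, D[1]=9 ok
k=2 barrier max(L[2]=6,C[1]=9)→9c, D[2]=7 SHORT
k=3 barrier max(L[3]=8,C[2]=4)→8c, D[3]=8 ok
k=4 barrier max(L[4]=7,C[3]=8)→8c, D[4]=8 ok
k=5 barrier max(L[5]=7,C[4]=2)→7c, D[5]=7 ok
k=6 barrier max(L[6]=6,C[5]=4)→6c, D[6]=6 ok
k=7 barrier max(L[7]=5,C[6]=5)→5c, D[7]=5 ok
k=8 barrier C[7]=5→5c, D[8]=5 ok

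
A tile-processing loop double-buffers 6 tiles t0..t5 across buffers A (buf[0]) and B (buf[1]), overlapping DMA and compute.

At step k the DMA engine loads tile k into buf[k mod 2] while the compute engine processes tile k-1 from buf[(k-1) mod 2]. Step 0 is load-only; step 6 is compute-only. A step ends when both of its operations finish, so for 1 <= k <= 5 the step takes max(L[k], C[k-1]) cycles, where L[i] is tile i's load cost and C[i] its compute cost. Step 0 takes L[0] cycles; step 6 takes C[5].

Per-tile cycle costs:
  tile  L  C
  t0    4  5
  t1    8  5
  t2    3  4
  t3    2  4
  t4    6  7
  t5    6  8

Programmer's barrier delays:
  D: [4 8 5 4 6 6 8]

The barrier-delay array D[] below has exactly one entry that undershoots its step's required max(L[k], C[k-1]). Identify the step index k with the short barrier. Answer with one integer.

hazard at step 5

[0] required=L[0]=4=4 vs D=4 ok
[1] required=max(L[1]=8,C[0]=5)=8 vs D=8 ok
[2] required=max(L[2]=3,C[1]=5)=5 vs D=5 ok
[3] required=max(L[3]=2,C[2]=4)=4 vs D=4 ok
[4] required=max(L[4]=6,C[3]=4)=6 vs D=6 ok
[5] required=max(L[5]=6,C[4]=7)=7 vs D=6 SHORT
[6] required=C[5]=8=8 vs D=8 ok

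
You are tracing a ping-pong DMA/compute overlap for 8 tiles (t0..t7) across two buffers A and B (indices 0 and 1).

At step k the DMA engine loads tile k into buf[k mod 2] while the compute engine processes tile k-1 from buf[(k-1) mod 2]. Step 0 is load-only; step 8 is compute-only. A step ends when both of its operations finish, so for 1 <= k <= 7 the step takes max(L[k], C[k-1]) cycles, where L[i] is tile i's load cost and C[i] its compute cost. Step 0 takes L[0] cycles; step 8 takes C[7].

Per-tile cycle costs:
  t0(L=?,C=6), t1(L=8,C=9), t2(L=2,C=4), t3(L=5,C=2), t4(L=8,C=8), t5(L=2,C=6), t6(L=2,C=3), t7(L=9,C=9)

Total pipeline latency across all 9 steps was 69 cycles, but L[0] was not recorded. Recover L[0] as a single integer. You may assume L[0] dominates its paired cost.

L[0] = 7

step 0 → dur = L[0]=? = L[0]  (unknown; binding)
step 1 → dur = max(L[1]=8, C[0]=6) = 8
step 2 → dur = max(L[2]=2, C[1]=9) = 9
step 3 → dur = max(L[3]=5, C[2]=4) = 5
step 4 → dur = max(L[4]=8, C[3]=2) = 8
step 5 → dur = max(L[5]=2, C[4]=8) = 8
step 6 → dur = max(L[6]=2, C[5]=6) = 6
step 7 → dur = max(L[7]=9, C[6]=3) = 9
step 8 → dur = C[7]=9 = 9
sum of known step durations = 62
dur[0] = total - known = 69 - 62 = 7
L[0] is the binding max in step 0, so L[0] = dur[0] = 7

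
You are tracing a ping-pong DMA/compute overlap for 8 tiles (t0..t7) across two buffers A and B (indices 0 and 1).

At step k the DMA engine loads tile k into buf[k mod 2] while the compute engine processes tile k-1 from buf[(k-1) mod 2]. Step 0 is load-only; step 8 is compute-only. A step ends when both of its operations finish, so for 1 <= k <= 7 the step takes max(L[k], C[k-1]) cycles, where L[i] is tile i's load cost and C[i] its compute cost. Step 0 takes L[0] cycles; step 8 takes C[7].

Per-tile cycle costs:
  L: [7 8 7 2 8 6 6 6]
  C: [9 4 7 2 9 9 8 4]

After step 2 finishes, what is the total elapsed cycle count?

  0. 7=7c; end=7; A:t0 B:-
  1. max(8,9)=9c; end=16; A:t0 B:t1
  2. max(7,4)=7c; end=23; A:t2 B:t1
  3. max(2,7)=7c; end=30; A:t2 B:t3
  4. max(8,2)=8c; end=38; A:t4 B:t3
  5. max(6,9)=9c; end=47; A:t4 B:t5
  6. max(6,9)=9c; end=56; A:t6 B:t5
  7. max(6,8)=8c; end=64; A:t6 B:t7
  8. 4=4c; end=68; A:t6 B:t7

end_cycle[2] = 23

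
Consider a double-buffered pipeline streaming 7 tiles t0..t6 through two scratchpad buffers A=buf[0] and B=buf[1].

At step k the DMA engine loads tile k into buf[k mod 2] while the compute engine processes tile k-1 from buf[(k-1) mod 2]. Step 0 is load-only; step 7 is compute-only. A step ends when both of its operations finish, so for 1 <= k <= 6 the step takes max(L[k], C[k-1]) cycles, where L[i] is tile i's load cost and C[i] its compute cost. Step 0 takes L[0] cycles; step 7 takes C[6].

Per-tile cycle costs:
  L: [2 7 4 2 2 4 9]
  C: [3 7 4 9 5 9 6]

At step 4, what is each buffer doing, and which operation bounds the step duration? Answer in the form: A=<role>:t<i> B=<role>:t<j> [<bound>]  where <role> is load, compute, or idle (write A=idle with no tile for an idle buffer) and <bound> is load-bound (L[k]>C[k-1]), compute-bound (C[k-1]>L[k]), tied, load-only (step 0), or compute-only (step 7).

k=0 load=t0/2c comp=- wait=2 total=2
k=1 load=t1/7c comp=t0/3c wait=7 total=9
k=2 load=t2/4c comp=t1/7c wait=7 total=16
k=3 load=t3/2c comp=t2/4c wait=4 total=20
k=4 load=t4/2c comp=t3/9c wait=9 total=29
k=5 load=t5/4c comp=t4/5c wait=5 total=34
k=6 load=t6/9c comp=t5/9c wait=9 total=43
k=7 load=- comp=t6/6c wait=6 total=49

step 4: A=load:t4 B=compute:t3 [compute-bound]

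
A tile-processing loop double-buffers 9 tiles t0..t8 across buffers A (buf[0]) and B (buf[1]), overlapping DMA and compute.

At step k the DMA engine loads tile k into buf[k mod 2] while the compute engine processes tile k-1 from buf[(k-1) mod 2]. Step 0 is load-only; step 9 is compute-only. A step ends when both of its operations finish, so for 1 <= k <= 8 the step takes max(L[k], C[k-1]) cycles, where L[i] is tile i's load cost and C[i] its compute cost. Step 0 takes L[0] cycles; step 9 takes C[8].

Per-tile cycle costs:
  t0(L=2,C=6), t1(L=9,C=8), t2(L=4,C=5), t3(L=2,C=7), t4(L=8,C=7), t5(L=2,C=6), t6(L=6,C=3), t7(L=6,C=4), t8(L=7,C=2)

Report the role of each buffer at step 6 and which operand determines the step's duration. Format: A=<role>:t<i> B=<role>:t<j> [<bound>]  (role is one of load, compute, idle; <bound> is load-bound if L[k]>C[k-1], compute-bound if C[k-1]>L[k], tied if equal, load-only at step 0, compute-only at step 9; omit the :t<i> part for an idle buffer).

step 0: L[0]=2 → dur=2, Σ=2 | A=load:t0 B=idle [load-only]
step 1: L[1]=9 C[0]=6 → dur=9, Σ=11 | A=compute:t0 B=load:t1 [load-bound]
step 2: L[2]=4 C[1]=8 → dur=8, Σ=19 | A=load:t2 B=compute:t1 [compute-bound]
step 3: L[3]=2 C[2]=5 → dur=5, Σ=24 | A=compute:t2 B=load:t3 [compute-bound]
step 4: L[4]=8 C[3]=7 → dur=8, Σ=32 | A=load:t4 B=compute:t3 [load-bound]
step 5: L[5]=2 C[4]=7 → dur=7, Σ=39 | A=compute:t4 B=load:t5 [compute-bound]
step 6: L[6]=6 C[5]=6 → dur=6, Σ=45 | A=load:t6 B=compute:t5 [tied]
step 7: L[7]=6 C[6]=3 → dur=6, Σ=51 | A=compute:t6 B=load:t7 [load-bound]
step 8: L[8]=7 C[7]=4 → dur=7, Σ=58 | A=load:t8 B=compute:t7 [load-bound]
step 9: C[8]=2 → dur=2, Σ=60 | A=compute:t8 B=idle [compute-only]

step 6: A=load:t6 B=compute:t5 [tied]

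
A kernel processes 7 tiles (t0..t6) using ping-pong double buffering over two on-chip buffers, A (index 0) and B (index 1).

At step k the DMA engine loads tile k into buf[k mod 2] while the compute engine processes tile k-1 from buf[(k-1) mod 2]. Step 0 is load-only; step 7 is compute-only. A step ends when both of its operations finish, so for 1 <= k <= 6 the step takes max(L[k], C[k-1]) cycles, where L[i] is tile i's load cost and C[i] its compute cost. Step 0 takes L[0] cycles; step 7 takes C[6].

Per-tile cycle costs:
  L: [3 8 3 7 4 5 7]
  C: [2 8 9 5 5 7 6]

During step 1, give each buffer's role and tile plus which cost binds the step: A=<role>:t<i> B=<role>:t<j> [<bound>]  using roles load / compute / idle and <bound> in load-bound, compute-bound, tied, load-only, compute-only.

step 0: L[0]=3 → dur=3, Σ=3 | A=load:t0 B=idle [load-only]
step 1: L[1]=8 C[0]=2 → dur=8, Σ=11 | A=compute:t0 B=load:t1 [load-bound]
step 2: L[2]=3 C[1]=8 → dur=8, Σ=19 | A=load:t2 B=compute:t1 [compute-bound]
step 3: L[3]=7 C[2]=9 → dur=9, Σ=28 | A=compute:t2 B=load:t3 [compute-bound]
step 4: L[4]=4 C[3]=5 → dur=5, Σ=33 | A=load:t4 B=compute:t3 [compute-bound]
step 5: L[5]=5 C[4]=5 → dur=5, Σ=38 | A=compute:t4 B=load:t5 [tied]
step 6: L[6]=7 C[5]=7 → dur=7, Σ=45 | A=load:t6 B=compute:t5 [tied]
step 7: C[6]=6 → dur=6, Σ=51 | A=compute:t6 B=idle [compute-only]

step 1: A=compute:t0 B=load:t1 [load-bound]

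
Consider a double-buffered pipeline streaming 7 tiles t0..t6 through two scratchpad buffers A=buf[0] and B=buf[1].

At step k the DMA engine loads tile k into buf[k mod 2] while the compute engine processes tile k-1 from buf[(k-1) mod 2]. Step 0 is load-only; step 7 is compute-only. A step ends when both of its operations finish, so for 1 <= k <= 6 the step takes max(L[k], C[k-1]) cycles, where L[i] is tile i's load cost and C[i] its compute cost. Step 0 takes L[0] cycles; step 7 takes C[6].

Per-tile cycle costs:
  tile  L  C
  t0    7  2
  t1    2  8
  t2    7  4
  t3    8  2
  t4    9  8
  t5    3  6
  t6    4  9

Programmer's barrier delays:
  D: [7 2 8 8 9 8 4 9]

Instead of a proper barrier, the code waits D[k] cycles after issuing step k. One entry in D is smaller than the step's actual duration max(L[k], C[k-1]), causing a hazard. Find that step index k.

k=0 barrier L[0]=7→7c, D[0]=7 ok
k=1 barrier max(L[1]=2,C[0]=2)→2c, D[1]=2 ok
k=2 barrier max(L[2]=7,C[1]=8)→8c, D[2]=8 ok
k=3 barrier max(L[3]=8,C[2]=4)→8c, D[3]=8 ok
k=4 barrier max(L[4]=9,C[3]=2)→9c, D[4]=9 ok
k=5 barrier max(L[5]=3,C[4]=8)→8c, D[5]=8 ok
k=6 barrier max(L[6]=4,C[5]=6)→6c, D[6]=4 SHORT
k=7 barrier C[6]=9→9c, D[7]=9 ok

hazard at step 6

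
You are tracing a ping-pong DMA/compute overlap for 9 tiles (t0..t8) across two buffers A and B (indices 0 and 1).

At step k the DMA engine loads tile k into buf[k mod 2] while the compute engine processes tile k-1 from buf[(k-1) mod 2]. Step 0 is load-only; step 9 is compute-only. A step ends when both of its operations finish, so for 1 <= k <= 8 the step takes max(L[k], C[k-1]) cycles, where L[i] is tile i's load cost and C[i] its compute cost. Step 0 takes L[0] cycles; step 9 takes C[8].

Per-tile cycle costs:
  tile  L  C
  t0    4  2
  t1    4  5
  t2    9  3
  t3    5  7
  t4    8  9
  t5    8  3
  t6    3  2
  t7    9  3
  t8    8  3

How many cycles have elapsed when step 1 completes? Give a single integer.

  0. 4=4c; end=4; A:t0 B:-
  1. max(4,2)=4c; end=8; A:t0 B:t1
  2. max(9,5)=9c; end=17; A:t2 B:t1
  3. max(5,3)=5c; end=22; A:t2 B:t3
  4. max(8,7)=8c; end=30; A:t4 B:t3
  5. max(8,9)=9c; end=39; A:t4 B:t5
  6. max(3,3)=3c; end=42; A:t6 B:t5
  7. max(9,2)=9c; end=51; A:t6 B:t7
  8. max(8,3)=8c; end=59; A:t8 B:t7
  9. 3=3c; end=62; A:t8 B:t7

end_cycle[1] = 8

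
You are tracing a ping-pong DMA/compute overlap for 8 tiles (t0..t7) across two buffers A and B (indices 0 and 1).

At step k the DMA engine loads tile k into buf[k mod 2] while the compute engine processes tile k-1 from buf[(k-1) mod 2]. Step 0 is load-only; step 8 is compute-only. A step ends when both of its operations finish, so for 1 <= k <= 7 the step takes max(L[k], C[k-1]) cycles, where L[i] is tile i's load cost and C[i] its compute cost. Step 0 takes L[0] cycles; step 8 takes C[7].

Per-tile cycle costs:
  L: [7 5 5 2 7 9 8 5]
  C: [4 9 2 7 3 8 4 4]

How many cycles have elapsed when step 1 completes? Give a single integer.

end_cycle[1] = 12

[0] DMA t0→A (7c) ∥ CU idle ⇒ 7c, clock 7
[1] DMA t1→B (5c) ∥ CU A:t0 (4c) ⇒ 5c, clock 12
[2] DMA t2→A (5c) ∥ CU B:t1 (9c) ⇒ 9c, clock 21
[3] DMA t3→B (2c) ∥ CU A:t2 (2c) ⇒ 2c, clock 23
[4] DMA t4→A (7c) ∥ CU B:t3 (7c) ⇒ 7c, clock 30
[5] DMA t5→B (9c) ∥ CU A:t4 (3c) ⇒ 9c, clock 39
[6] DMA t6→A (8c) ∥ CU B:t5 (8c) ⇒ 8c, clock 47
[7] DMA t7→B (5c) ∥ CU A:t6 (4c) ⇒ 5c, clock 52
[8] DMA idle ∥ CU B:t7 (4c) ⇒ 4c, clock 56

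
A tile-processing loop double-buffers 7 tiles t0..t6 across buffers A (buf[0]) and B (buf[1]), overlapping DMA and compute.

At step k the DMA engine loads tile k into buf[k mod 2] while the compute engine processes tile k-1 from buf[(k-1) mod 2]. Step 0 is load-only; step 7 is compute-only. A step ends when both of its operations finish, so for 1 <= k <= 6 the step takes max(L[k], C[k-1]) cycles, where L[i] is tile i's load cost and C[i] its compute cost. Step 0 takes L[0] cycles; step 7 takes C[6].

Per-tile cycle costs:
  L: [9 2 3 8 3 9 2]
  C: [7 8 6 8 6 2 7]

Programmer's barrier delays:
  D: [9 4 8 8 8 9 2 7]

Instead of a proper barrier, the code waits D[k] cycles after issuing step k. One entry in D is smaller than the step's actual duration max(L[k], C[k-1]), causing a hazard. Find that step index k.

[0] required=L[0]=9=9 vs D=9 ok
[1] required=max(L[1]=2,C[0]=7)=7 vs D=4 SHORT
[2] required=max(L[2]=3,C[1]=8)=8 vs D=8 ok
[3] required=max(L[3]=8,C[2]=6)=8 vs D=8 ok
[4] required=max(L[4]=3,C[3]=8)=8 vs D=8 ok
[5] required=max(L[5]=9,C[4]=6)=9 vs D=9 ok
[6] required=max(L[6]=2,C[5]=2)=2 vs D=2 ok
[7] required=C[6]=7=7 vs D=7 ok

hazard at step 1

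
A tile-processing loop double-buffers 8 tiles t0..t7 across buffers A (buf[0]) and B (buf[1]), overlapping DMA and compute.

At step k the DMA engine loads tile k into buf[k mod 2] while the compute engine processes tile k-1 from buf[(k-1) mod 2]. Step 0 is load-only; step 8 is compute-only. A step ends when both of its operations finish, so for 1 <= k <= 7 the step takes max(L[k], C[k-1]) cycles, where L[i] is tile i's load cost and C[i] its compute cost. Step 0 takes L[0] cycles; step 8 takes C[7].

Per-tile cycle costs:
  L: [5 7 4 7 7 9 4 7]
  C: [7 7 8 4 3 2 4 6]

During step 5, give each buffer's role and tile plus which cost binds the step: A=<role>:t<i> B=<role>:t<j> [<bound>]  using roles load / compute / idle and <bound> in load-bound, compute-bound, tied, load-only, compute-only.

[0] DMA t0→A (5c) ∥ CU idle ⇒ 5c, clock 5
[1] DMA t1→B (7c) ∥ CU A:t0 (7c) ⇒ 7c, clock 12
[2] DMA t2→A (4c) ∥ CU B:t1 (7c) ⇒ 7c, clock 19
[3] DMA t3→B (7c) ∥ CU A:t2 (8c) ⇒ 8c, clock 27
[4] DMA t4→A (7c) ∥ CU B:t3 (4c) ⇒ 7c, clock 34
[5] DMA t5→B (9c) ∥ CU A:t4 (3c) ⇒ 9c, clock 43
[6] DMA t6→A (4c) ∥ CU B:t5 (2c) ⇒ 4c, clock 47
[7] DMA t7→B (7c) ∥ CU A:t6 (4c) ⇒ 7c, clock 54
[8] DMA idle ∥ CU B:t7 (6c) ⇒ 6c, clock 60

step 5: A=compute:t4 B=load:t5 [load-bound]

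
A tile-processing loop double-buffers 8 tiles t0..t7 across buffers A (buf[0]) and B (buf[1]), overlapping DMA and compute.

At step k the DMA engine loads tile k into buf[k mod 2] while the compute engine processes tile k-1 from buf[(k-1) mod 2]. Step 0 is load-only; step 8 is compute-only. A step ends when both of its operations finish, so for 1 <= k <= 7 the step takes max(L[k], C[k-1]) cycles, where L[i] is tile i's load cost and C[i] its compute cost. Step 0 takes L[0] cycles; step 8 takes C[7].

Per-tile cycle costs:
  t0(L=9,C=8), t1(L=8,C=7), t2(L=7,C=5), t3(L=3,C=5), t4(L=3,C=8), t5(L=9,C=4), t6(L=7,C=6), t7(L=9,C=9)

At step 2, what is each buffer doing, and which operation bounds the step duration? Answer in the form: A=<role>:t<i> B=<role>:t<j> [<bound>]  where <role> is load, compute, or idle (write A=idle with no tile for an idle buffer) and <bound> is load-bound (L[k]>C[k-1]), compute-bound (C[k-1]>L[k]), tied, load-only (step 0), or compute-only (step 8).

step 0: L[0]=9 → dur=9, Σ=9 | A=load:t0 B=idle [load-only]
step 1: L[1]=8 C[0]=8 → dur=8, Σ=17 | A=compute:t0 B=load:t1 [tied]
step 2: L[2]=7 C[1]=7 → dur=7, Σ=24 | A=load:t2 B=compute:t1 [tied]
step 3: L[3]=3 C[2]=5 → dur=5, Σ=29 | A=compute:t2 B=load:t3 [compute-bound]
step 4: L[4]=3 C[3]=5 → dur=5, Σ=34 | A=load:t4 B=compute:t3 [compute-bound]
step 5: L[5]=9 C[4]=8 → dur=9, Σ=43 | A=compute:t4 B=load:t5 [load-bound]
step 6: L[6]=7 C[5]=4 → dur=7, Σ=50 | A=load:t6 B=compute:t5 [load-bound]
step 7: L[7]=9 C[6]=6 → dur=9, Σ=59 | A=compute:t6 B=load:t7 [load-bound]
step 8: C[7]=9 → dur=9, Σ=68 | A=idle B=compute:t7 [compute-only]

step 2: A=load:t2 B=compute:t1 [tied]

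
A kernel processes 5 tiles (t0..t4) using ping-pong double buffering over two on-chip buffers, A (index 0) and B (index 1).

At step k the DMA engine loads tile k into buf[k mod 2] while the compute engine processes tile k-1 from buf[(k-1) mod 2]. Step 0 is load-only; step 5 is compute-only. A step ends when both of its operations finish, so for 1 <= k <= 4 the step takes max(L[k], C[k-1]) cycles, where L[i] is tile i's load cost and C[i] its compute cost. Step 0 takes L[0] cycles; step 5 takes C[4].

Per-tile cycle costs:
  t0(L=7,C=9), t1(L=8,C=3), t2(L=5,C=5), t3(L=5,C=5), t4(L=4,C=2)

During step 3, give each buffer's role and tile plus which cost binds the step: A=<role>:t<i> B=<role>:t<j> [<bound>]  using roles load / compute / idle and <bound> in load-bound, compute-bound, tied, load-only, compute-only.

step 3: A=compute:t2 B=load:t3 [tied]

step 0: L[0]=7 → dur=7, Σ=7 | A=load:t0 B=idle [load-only]
step 1: L[1]=8 C[0]=9 → dur=9, Σ=16 | A=compute:t0 B=load:t1 [compute-bound]
step 2: L[2]=5 C[1]=3 → dur=5, Σ=21 | A=load:t2 B=compute:t1 [load-bound]
step 3: L[3]=5 C[2]=5 → dur=5, Σ=26 | A=compute:t2 B=load:t3 [tied]
step 4: L[4]=4 C[3]=5 → dur=5, Σ=31 | A=load:t4 B=compute:t3 [compute-bound]
step 5: C[4]=2 → dur=2, Σ=33 | A=compute:t4 B=idle [compute-only]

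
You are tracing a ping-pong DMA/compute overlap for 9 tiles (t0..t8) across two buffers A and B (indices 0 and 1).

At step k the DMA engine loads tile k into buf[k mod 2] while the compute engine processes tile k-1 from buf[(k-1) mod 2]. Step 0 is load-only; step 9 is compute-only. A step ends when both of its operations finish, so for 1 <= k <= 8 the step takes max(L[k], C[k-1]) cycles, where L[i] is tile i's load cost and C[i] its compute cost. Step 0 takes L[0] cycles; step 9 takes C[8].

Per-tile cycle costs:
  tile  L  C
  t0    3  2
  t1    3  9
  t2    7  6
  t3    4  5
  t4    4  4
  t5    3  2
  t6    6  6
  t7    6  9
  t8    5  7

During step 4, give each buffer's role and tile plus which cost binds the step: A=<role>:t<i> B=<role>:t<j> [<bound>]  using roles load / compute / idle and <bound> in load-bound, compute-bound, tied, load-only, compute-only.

step 0: L[0]=3 → dur=3, Σ=3 | A=load:t0 B=idle [load-only]
step 1: L[1]=3 C[0]=2 → dur=3, Σ=6 | A=compute:t0 B=load:t1 [load-bound]
step 2: L[2]=7 C[1]=9 → dur=9, Σ=15 | A=load:t2 B=compute:t1 [compute-bound]
step 3: L[3]=4 C[2]=6 → dur=6, Σ=21 | A=compute:t2 B=load:t3 [compute-bound]
step 4: L[4]=4 C[3]=5 → dur=5, Σ=26 | A=load:t4 B=compute:t3 [compute-bound]
step 5: L[5]=3 C[4]=4 → dur=4, Σ=30 | A=compute:t4 B=load:t5 [compute-bound]
step 6: L[6]=6 C[5]=2 → dur=6, Σ=36 | A=load:t6 B=compute:t5 [load-bound]
step 7: L[7]=6 C[6]=6 → dur=6, Σ=42 | A=compute:t6 B=load:t7 [tied]
step 8: L[8]=5 C[7]=9 → dur=9, Σ=51 | A=load:t8 B=compute:t7 [compute-bound]
step 9: C[8]=7 → dur=7, Σ=58 | A=compute:t8 B=idle [compute-only]

step 4: A=load:t4 B=compute:t3 [compute-bound]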